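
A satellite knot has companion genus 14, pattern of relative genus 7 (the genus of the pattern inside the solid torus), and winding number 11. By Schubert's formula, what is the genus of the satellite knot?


Schubert: g(satellite) = g_rel(pattern) + |winding| * g(companion),
where g_rel(pattern) is the genus of the pattern relative to the solid torus.
= 7 + 11 * 14
= 7 + 154 = 161

161


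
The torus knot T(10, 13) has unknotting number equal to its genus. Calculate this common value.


For a torus knot T(p,q), both the unknotting number and genus equal (p-1)(q-1)/2.
= (10-1)(13-1)/2
= 9*12/2
= 108/2 = 54

54


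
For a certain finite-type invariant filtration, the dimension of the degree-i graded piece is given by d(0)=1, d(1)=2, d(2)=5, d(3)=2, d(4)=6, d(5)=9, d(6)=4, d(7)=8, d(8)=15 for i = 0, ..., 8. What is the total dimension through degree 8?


Total dimension = d(0) + d(1) + ... + d(8)
= 1 + 2 + 5 + 2 + 6 + 9 + 4 + 8 + 15
= 52

52


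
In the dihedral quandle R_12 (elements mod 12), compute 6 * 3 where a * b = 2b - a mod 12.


6 * 3 = 2*3 - 6 mod 12
= 6 - 6 mod 12
= 0 mod 12 = 0

0


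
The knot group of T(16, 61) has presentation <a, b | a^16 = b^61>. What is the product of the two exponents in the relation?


The relation is a^16 = b^61.
Product of exponents = 16 * 61
= 976

976


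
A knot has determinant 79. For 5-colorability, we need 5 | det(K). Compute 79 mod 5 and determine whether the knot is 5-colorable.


Step 1: A knot is p-colorable if and only if p divides its determinant.
Step 2: Compute 79 mod 5.
79 = 15 * 5 + 4
Step 3: 79 mod 5 = 4
Step 4: The knot is 5-colorable: no

4


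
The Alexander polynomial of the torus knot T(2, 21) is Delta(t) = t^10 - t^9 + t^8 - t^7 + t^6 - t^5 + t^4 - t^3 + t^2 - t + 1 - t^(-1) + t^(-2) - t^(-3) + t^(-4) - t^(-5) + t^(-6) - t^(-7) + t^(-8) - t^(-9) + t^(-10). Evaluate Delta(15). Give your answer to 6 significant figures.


Substituting t = 15 into Delta(t) = t^10 - t^9 + t^8 - t^7 + t^6 - t^5 + t^4 - t^3 + t^2 - t + 1 - t^(-1) + t^(-2) - t^(-3) + t^(-4) - t^(-5) + t^(-6) - t^(-7) + t^(-8) - t^(-9) + t^(-10):
Term values: (576650390625) + (-38443359375) + (2562890625) + (-170859375) + (11390625) + (-759375) + (50625) + (-3375) + (225) + (-15) + (1) + (-0.0666667) + (0.00444444) + (-0.000296296) + (1.97531e-05) + (-1.31687e-06) + (8.77915e-08) + (-5.85277e-09) + (3.90184e-10) + (-2.60123e-11) + (1.73415e-12)
Sum = 5.406097412e+11
Rounded to 6 significant figures: 5.4061e+11

5.4061e+11


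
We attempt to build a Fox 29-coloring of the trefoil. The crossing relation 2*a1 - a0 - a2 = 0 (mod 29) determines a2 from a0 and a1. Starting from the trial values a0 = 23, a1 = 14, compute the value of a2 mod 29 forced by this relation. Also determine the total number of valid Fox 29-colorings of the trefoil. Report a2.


Step 1: Apply the given crossing relation 2*a1 - a0 - a2 = 0 (mod 29).
  a2 = 2*a1 - a0 mod 29
  a2 = 2*14 - 23 mod 29
  a2 = 28 - 23 mod 29
  a2 = 5 mod 29 = 5
Step 2: The trefoil has determinant 3.
  Number of Fox p-colorings (p prime) is p^2 if p = 3, else p.
  Since 29 does not divide 3, only trivial (constant) colorings exist.
  (So the trial a0 = 23, a1 = 14 with a0 != a1 does NOT extend to a valid coloring of the whole trefoil: the other two crossing relations require 3*(a1 - a0) = 0 (mod 29), which fails.)
  Total colorings = 29
Step 3: a2 = 5, total Fox 29-colorings = 29

5


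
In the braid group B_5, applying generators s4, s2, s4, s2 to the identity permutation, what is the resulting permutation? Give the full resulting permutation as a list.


Starting with identity [1, 2, 3, 4, 5].
Apply generators in sequence:
  After s4: [1, 2, 3, 5, 4]
  After s2: [1, 3, 2, 5, 4]
  After s4: [1, 3, 2, 4, 5]
  After s2: [1, 2, 3, 4, 5]
Final permutation: [1, 2, 3, 4, 5]

[1, 2, 3, 4, 5]


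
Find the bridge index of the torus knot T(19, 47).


The bridge number of T(p,q) is min(p,q).
min(19, 47) = 19

19


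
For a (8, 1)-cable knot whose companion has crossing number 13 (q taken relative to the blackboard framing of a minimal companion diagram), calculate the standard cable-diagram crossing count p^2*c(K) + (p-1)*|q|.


Step 1: Each of the c(K) crossings of the companion diagram becomes p*p = p^2 crossings among the p parallel strands, and each of the |q| twists s_1 s_2 ... s_(p-1) adds (p-1) crossings.
  Crossings = p^2 * c(K) + (p-1)*|q|
Step 2: = 8^2 * 13 + (8-1)*1
Step 3: = 64*13 + 7*1
Step 4: = 832 + 7 = 839

839


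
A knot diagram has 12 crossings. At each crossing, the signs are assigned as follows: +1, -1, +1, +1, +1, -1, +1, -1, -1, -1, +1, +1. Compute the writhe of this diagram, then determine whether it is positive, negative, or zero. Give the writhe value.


Step 1: Count positive crossings (+1).
Positive crossings: 7
Step 2: Count negative crossings (-1).
Negative crossings: 5
Step 3: Writhe = (positive) - (negative)
w = 7 - 5 = 2
Step 4: |w| = 2, and w is positive

2


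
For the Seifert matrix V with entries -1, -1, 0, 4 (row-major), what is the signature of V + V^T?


Step 1: V + V^T = [[-2, -1], [-1, 8]]
Step 2: trace = 6, det = -17
Step 3: Discriminant = 6^2 - 4*(-17) = 104
Step 4: Eigenvalues: 8.09902, -2.09902
Step 5: Signature = (# positive eigenvalues) - (# negative eigenvalues) = 0

0


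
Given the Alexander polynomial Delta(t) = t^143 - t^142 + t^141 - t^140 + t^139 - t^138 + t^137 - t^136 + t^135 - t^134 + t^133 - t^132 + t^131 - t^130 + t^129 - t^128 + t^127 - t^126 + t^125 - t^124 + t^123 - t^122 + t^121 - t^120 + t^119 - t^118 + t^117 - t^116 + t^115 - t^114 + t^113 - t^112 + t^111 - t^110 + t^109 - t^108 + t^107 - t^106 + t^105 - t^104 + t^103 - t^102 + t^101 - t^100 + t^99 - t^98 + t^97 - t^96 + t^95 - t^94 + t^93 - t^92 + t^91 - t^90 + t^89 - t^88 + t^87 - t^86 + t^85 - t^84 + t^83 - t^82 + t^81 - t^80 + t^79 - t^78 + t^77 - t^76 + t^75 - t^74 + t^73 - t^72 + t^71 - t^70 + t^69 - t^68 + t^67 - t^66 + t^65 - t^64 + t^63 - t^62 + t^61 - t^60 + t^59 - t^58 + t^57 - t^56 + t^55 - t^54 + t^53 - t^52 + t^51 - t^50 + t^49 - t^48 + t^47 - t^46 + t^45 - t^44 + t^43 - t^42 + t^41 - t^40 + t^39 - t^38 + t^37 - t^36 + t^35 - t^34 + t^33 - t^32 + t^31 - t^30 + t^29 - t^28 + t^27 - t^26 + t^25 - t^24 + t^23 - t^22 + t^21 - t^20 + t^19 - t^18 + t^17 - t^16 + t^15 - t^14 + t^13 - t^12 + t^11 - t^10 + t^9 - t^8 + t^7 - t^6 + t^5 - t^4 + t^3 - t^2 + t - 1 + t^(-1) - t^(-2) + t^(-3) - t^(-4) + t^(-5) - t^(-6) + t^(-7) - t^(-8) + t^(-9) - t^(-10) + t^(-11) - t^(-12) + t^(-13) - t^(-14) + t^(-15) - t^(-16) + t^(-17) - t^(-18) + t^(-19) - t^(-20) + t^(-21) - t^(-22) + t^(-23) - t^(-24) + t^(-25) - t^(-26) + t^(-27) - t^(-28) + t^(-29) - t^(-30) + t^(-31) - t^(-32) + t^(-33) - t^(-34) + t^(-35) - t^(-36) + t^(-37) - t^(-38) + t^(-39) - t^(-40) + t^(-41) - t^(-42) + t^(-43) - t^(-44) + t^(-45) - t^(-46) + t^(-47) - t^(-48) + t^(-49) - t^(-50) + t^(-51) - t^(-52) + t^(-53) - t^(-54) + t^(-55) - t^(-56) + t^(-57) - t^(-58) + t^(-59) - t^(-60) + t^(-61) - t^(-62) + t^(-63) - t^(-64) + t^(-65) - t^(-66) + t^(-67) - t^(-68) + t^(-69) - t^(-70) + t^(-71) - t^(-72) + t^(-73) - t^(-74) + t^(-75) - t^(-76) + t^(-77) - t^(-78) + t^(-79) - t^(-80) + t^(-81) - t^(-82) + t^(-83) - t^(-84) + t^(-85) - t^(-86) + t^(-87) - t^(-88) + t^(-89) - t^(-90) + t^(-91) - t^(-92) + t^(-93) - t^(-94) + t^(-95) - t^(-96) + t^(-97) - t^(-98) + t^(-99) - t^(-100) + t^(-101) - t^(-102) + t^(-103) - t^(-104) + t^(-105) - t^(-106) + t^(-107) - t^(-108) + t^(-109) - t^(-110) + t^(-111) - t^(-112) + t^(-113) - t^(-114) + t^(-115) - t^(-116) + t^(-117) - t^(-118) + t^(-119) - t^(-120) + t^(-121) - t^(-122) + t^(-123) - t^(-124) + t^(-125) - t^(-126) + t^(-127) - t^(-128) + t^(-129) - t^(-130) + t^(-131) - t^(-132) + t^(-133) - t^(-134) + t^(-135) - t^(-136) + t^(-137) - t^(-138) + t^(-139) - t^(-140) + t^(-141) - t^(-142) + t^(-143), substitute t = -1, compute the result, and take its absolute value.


Step 1: The polynomial has 287 terms with alternating signs, exponents from 143 down to -143.
Step 2: Substitute t = -1. The i-th term has coefficient (-1)^i and exponent (m-i),
  so its value is (-1)^i * (-1)^(m-i) = (-1)^m = -1 for every i.
Step 3: All 287 terms equal -1, so Delta(-1) = 287 * (-1) = -287
Step 4: |Delta(-1)| = 287

287


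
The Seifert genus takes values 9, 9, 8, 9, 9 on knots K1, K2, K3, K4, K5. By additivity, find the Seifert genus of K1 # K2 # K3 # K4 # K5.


The Seifert genus is additive under connected sum.
Seifert genus(K1 # K2 # K3 # K4 # K5) = (9) + (9) + (8) + (9) + (9)
= 44

44


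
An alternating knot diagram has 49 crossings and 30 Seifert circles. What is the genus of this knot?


For alternating knots, g = (c - s + 1)/2.
= (49 - 30 + 1)/2
= 20/2 = 10

10


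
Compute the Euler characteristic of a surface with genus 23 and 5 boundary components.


chi = 2 - 2g - b
= 2 - 2*23 - 5
= 2 - 46 - 5 = -49

-49


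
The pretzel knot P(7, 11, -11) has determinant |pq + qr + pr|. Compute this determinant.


Step 1: Compute pq + qr + pr.
pq = 7*11 = 77
qr = 11*(-11) = -121
pr = 7*(-11) = -77
pq + qr + pr = 77 + (-121) + (-77) = -121
Step 2: Take absolute value.
det(P(7,11,-11)) = |-121| = 121

121


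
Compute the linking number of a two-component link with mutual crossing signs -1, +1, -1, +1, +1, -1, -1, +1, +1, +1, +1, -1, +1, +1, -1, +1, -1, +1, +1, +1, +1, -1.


Step 1: Count positive crossings: 14
Step 2: Count negative crossings: 8
Step 3: Sum of signs = 14 - 8 = 6
Step 4: Linking number = sum/2 = 6/2 = 3

3


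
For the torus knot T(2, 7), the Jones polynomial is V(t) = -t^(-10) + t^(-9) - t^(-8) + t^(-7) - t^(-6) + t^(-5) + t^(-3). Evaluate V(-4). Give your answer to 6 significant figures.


Substituting t = -4 into V(t) = -t^(-10) + t^(-9) - t^(-8) + t^(-7) - t^(-6) + t^(-5) + t^(-3):
  (-)t^(-10) = -9.53674e-07
  (+)t^(-9) = -3.8147e-06
  (-)t^(-8) = -1.52588e-05
  (+)t^(-7) = -6.10352e-05
  (-)t^(-6) = -0.000244141
  (+)t^(-5) = -0.000976562
  (+)t^(-3) = -0.015625
Sum = (-9.53674e-07) + (-3.8147e-06) + (-1.52588e-05) + (-6.10352e-05) + (-0.000244141) + (-0.000976562) + (-0.015625)
= -0.01692676544
Rounded to 6 significant figures: -0.0169268

-0.0169268


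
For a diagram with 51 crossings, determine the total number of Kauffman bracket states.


Each crossing contributes 2 choices (A-smoothing or B-smoothing).
Total states = 2^51 = 2251799813685248

2251799813685248


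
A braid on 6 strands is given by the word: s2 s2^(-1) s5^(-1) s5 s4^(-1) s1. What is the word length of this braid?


The word length counts the number of generators (including inverses).
Listing each generator: s2, s2^(-1), s5^(-1), s5, s4^(-1), s1
There are 6 generators in this braid word.

6


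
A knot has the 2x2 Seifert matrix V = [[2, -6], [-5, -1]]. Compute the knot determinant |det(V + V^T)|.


Step 1: Form V + V^T where V = [[2, -6], [-5, -1]]
  V^T = [[2, -5], [-6, -1]]
  V + V^T = [[4, -11], [-11, -2]]
Step 2: det(V + V^T) = 4*(-2) - (-11)*(-11)
  = -8 - 121 = -129
Step 3: Knot determinant = |det(V + V^T)| = |-129| = 129

129


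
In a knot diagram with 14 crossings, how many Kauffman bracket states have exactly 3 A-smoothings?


We choose which 3 of 14 crossings get A-smoothings.
C(14, 3) = 14! / (3! * 11!)
= 364

364


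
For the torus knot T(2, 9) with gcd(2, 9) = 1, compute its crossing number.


For a torus knot T(p, q) with gcd(p,q)=1,
the crossing number is min(p*(q-1), q*(p-1)).
p*(q-1) = 2*8 = 16
q*(p-1) = 9*1 = 9
min(16, 9) = 9

9


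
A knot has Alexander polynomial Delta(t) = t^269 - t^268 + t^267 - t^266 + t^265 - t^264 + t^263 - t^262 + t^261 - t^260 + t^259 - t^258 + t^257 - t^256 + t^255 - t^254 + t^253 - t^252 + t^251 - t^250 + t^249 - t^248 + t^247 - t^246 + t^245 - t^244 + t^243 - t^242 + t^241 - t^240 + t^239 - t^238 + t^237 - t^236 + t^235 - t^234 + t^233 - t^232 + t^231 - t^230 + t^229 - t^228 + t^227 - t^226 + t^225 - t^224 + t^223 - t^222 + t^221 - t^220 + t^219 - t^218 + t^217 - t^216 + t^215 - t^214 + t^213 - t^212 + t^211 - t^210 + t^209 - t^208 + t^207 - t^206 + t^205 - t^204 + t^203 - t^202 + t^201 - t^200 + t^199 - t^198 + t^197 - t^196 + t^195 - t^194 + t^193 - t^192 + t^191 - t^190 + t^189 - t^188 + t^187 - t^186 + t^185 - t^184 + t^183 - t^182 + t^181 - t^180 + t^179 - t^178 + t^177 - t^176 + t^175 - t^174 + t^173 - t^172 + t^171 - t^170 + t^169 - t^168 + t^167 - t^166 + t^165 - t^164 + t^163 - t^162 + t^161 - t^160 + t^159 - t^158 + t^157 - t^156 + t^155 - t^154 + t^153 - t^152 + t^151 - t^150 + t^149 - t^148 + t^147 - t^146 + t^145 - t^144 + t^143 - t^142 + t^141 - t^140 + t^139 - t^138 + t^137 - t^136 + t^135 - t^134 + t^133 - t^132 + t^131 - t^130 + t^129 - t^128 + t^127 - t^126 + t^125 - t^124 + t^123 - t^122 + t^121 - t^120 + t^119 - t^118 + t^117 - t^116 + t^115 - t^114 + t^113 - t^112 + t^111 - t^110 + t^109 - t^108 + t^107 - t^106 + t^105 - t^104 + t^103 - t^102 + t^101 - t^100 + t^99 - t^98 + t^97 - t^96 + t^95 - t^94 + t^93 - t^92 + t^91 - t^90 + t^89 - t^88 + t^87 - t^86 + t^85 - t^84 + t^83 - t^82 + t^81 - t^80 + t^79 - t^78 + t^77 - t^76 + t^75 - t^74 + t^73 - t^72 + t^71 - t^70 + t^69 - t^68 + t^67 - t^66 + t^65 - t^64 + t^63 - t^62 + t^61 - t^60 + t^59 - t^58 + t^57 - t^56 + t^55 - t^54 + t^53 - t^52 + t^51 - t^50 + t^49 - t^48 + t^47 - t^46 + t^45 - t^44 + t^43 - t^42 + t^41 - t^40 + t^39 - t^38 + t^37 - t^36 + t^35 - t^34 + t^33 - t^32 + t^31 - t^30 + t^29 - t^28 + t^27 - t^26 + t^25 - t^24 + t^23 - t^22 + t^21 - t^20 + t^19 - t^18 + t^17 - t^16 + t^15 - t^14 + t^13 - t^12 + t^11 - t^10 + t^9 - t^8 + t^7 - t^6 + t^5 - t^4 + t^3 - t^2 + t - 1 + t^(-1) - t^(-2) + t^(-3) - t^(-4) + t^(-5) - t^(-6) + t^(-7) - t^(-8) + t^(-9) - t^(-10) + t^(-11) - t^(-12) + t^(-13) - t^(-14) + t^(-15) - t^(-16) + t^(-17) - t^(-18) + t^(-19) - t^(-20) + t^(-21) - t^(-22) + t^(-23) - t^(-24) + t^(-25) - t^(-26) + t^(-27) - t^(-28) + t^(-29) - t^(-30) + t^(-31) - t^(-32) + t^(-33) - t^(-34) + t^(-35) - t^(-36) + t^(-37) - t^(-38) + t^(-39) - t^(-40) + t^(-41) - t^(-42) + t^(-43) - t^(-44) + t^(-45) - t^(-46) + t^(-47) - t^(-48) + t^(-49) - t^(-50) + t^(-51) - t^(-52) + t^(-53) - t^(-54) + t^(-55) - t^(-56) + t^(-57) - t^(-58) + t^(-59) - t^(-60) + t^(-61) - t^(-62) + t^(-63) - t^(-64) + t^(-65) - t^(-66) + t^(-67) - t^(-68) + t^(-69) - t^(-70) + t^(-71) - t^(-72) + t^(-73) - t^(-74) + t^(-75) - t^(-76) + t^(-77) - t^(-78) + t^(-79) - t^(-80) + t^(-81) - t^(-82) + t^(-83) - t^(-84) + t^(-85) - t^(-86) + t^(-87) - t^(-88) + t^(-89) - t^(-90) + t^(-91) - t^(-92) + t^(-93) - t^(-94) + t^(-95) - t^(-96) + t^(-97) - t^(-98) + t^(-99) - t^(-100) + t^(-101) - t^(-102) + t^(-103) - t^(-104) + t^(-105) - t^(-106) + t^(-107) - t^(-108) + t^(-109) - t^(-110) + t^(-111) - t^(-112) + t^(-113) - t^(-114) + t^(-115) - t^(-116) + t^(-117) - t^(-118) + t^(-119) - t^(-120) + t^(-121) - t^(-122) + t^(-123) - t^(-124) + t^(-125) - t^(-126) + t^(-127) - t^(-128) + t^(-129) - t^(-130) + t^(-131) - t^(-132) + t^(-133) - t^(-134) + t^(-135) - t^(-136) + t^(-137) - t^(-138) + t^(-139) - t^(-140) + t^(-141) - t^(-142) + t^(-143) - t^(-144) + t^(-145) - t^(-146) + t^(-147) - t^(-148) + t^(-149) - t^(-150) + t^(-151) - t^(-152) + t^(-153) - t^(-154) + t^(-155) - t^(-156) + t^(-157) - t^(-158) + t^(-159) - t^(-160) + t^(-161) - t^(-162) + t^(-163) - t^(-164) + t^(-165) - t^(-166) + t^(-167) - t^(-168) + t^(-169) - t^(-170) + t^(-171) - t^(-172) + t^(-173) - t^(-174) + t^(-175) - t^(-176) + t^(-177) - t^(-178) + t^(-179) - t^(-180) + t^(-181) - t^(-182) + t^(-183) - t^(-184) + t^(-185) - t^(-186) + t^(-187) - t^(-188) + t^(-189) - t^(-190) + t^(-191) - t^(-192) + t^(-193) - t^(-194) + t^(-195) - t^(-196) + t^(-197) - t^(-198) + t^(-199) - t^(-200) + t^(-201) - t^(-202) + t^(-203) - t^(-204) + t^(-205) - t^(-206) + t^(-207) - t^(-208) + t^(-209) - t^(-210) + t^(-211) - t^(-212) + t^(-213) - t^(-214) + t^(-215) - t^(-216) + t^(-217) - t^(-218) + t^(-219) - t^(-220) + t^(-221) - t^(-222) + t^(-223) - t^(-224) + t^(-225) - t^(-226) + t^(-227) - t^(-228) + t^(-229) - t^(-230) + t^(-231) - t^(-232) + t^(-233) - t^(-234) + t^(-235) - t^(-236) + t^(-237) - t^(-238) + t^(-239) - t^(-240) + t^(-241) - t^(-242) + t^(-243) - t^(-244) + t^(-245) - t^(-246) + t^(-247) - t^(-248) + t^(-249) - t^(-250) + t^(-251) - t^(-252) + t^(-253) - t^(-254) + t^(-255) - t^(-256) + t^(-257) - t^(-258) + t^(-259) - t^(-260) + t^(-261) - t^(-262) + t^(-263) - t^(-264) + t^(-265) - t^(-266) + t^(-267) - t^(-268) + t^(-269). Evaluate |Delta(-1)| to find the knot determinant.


Step 1: The polynomial has 539 terms with alternating signs, exponents from 269 down to -269.
Step 2: Substitute t = -1. The i-th term has coefficient (-1)^i and exponent (m-i),
  so its value is (-1)^i * (-1)^(m-i) = (-1)^m = -1 for every i.
Step 3: All 539 terms equal -1, so Delta(-1) = 539 * (-1) = -539
Step 4: |Delta(-1)| = 539

539


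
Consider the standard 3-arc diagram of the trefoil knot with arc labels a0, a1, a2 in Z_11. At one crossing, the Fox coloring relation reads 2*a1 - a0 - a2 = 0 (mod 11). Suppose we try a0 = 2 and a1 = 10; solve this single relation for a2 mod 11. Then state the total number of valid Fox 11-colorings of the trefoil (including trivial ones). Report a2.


Step 1: Apply the given crossing relation 2*a1 - a0 - a2 = 0 (mod 11).
  a2 = 2*a1 - a0 mod 11
  a2 = 2*10 - 2 mod 11
  a2 = 20 - 2 mod 11
  a2 = 18 mod 11 = 7
Step 2: The trefoil has determinant 3.
  Number of Fox p-colorings (p prime) is p^2 if p = 3, else p.
  Since 11 does not divide 3, only trivial (constant) colorings exist.
  (So the trial a0 = 2, a1 = 10 with a0 != a1 does NOT extend to a valid coloring of the whole trefoil: the other two crossing relations require 3*(a1 - a0) = 0 (mod 11), which fails.)
  Total colorings = 11
Step 3: a2 = 7, total Fox 11-colorings = 11

7


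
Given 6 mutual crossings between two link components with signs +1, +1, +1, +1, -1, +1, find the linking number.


Step 1: Count positive crossings: 5
Step 2: Count negative crossings: 1
Step 3: Sum of signs = 5 - 1 = 4
Step 4: Linking number = sum/2 = 4/2 = 2

2


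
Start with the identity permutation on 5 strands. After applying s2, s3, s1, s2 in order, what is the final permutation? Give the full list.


Starting with identity [1, 2, 3, 4, 5].
Apply generators in sequence:
  After s2: [1, 3, 2, 4, 5]
  After s3: [1, 3, 4, 2, 5]
  After s1: [3, 1, 4, 2, 5]
  After s2: [3, 4, 1, 2, 5]
Final permutation: [3, 4, 1, 2, 5]

[3, 4, 1, 2, 5]


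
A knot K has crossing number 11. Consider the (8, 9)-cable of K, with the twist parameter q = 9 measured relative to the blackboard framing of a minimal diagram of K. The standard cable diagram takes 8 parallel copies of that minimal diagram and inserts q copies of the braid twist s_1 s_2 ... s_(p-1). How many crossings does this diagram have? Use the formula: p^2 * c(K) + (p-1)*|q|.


Step 1: Each of the c(K) crossings of the companion diagram becomes p*p = p^2 crossings among the p parallel strands, and each of the |q| twists s_1 s_2 ... s_(p-1) adds (p-1) crossings.
  Crossings = p^2 * c(K) + (p-1)*|q|
Step 2: = 8^2 * 11 + (8-1)*9
Step 3: = 64*11 + 7*9
Step 4: = 704 + 63 = 767

767


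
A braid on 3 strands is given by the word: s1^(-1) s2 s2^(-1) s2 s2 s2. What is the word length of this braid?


The word length counts the number of generators (including inverses).
Listing each generator: s1^(-1), s2, s2^(-1), s2, s2, s2
There are 6 generators in this braid word.

6


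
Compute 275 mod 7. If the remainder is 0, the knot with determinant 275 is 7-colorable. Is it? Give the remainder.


Step 1: A knot is p-colorable if and only if p divides its determinant.
Step 2: Compute 275 mod 7.
275 = 39 * 7 + 2
Step 3: 275 mod 7 = 2
Step 4: The knot is 7-colorable: no

2


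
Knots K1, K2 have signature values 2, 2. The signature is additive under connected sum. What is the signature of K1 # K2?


The signature is additive under connected sum.
signature(K1 # K2) = (2) + (2)
= 4

4


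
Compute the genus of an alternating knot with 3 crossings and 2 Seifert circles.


For alternating knots, g = (c - s + 1)/2.
= (3 - 2 + 1)/2
= 2/2 = 1

1


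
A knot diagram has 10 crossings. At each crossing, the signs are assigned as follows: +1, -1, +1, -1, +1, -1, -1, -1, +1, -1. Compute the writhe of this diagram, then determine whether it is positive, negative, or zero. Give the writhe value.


Step 1: Count positive crossings (+1).
Positive crossings: 4
Step 2: Count negative crossings (-1).
Negative crossings: 6
Step 3: Writhe = (positive) - (negative)
w = 4 - 6 = -2
Step 4: |w| = 2, and w is negative

-2


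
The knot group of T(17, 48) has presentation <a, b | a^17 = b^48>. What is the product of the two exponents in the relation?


The relation is a^17 = b^48.
Product of exponents = 17 * 48
= 816

816


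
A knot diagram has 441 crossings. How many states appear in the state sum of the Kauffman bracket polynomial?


Each crossing contributes 2 choices (A-smoothing or B-smoothing).
Total states = 2^441 = 5678427533559428832416592249125035424637823130369672345949142181098744438385921275985867583701277855943457200048954515105739075223552

5678427533559428832416592249125035424637823130369672345949142181098744438385921275985867583701277855943457200048954515105739075223552


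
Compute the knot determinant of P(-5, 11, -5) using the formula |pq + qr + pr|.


Step 1: Compute pq + qr + pr.
pq = (-5)*11 = -55
qr = 11*(-5) = -55
pr = (-5)*(-5) = 25
pq + qr + pr = -55 + (-55) + 25 = -85
Step 2: Take absolute value.
det(P(-5,11,-5)) = |-85| = 85

85


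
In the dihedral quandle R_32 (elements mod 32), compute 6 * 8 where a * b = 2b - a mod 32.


6 * 8 = 2*8 - 6 mod 32
= 16 - 6 mod 32
= 10 mod 32 = 10

10


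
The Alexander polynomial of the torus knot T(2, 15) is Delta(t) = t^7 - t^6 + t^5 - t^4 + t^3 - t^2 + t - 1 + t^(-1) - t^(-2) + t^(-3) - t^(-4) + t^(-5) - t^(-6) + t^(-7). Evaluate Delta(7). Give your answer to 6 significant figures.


Substituting t = 7 into Delta(t) = t^7 - t^6 + t^5 - t^4 + t^3 - t^2 + t - 1 + t^(-1) - t^(-2) + t^(-3) - t^(-4) + t^(-5) - t^(-6) + t^(-7):
Term values: (823543) + (-117649) + (16807) + (-2401) + (343) + (-49) + (7) + (-1) + (0.142857) + (-0.0204082) + (0.00291545) + (-0.000416493) + (5.9499e-05) + (-8.49986e-06) + (1.21427e-06)
Sum = 720600.125
Rounded to 6 significant figures: 720600

720600


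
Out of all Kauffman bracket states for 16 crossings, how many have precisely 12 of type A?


We choose which 12 of 16 crossings get A-smoothings.
C(16, 12) = 16! / (12! * 4!)
= 1820

1820


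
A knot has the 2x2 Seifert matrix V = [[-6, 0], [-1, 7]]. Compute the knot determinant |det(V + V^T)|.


Step 1: Form V + V^T where V = [[-6, 0], [-1, 7]]
  V^T = [[-6, -1], [0, 7]]
  V + V^T = [[-12, -1], [-1, 14]]
Step 2: det(V + V^T) = (-12)*14 - (-1)*(-1)
  = -168 - 1 = -169
Step 3: Knot determinant = |det(V + V^T)| = |-169| = 169

169


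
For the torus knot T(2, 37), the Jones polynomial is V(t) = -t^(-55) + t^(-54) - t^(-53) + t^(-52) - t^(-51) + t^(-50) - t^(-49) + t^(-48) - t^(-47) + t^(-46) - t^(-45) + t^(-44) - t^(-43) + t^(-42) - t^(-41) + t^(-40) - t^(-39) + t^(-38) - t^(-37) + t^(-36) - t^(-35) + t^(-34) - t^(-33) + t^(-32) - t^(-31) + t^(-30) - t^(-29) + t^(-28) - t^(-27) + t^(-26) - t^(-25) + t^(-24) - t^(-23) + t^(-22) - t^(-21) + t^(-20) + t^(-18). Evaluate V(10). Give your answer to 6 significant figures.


Substituting t = 10 into V(t) = -t^(-55) + t^(-54) - t^(-53) + t^(-52) - t^(-51) + t^(-50) - t^(-49) + t^(-48) - t^(-47) + t^(-46) - t^(-45) + t^(-44) - t^(-43) + t^(-42) - t^(-41) + t^(-40) - t^(-39) + t^(-38) - t^(-37) + t^(-36) - t^(-35) + t^(-34) - t^(-33) + t^(-32) - t^(-31) + t^(-30) - t^(-29) + t^(-28) - t^(-27) + t^(-26) - t^(-25) + t^(-24) - t^(-23) + t^(-22) - t^(-21) + t^(-20) + t^(-18):
  (-)t^(-55) = -1e-55
  (+)t^(-54) = 1e-54
  (-)t^(-53) = -1e-53
  (+)t^(-52) = 1e-52
  (-)t^(-51) = -1e-51
  (+)t^(-50) = 1e-50
  (-)t^(-49) = -1e-49
  (+)t^(-48) = 1e-48
  (-)t^(-47) = -1e-47
  (+)t^(-46) = 1e-46
  (-)t^(-45) = -1e-45
  (+)t^(-44) = 1e-44
  (-)t^(-43) = -1e-43
  (+)t^(-42) = 1e-42
  (-)t^(-41) = -1e-41
  (+)t^(-40) = 1e-40
  (-)t^(-39) = -1e-39
  (+)t^(-38) = 1e-38
  (-)t^(-37) = -1e-37
  (+)t^(-36) = 1e-36
  (-)t^(-35) = -1e-35
  (+)t^(-34) = 1e-34
  (-)t^(-33) = -1e-33
  (+)t^(-32) = 1e-32
  (-)t^(-31) = -1e-31
  (+)t^(-30) = 1e-30
  (-)t^(-29) = -1e-29
  (+)t^(-28) = 1e-28
  (-)t^(-27) = -1e-27
  (+)t^(-26) = 1e-26
  (-)t^(-25) = -1e-25
  (+)t^(-24) = 1e-24
  (-)t^(-23) = -1e-23
  (+)t^(-22) = 1e-22
  (-)t^(-21) = -1e-21
  (+)t^(-20) = 1e-20
  (+)t^(-18) = 1e-18
Sum = (-1e-55) + (1e-54) + (-1e-53) + (1e-52) + (-1e-51) + (1e-50) + (-1e-49) + (1e-48) + (-1e-47) + (1e-46) + (-1e-45) + (1e-44) + (-1e-43) + (1e-42) + (-1e-41) + (1e-40) + (-1e-39) + (1e-38) + (-1e-37) + (1e-36) + (-1e-35) + (1e-34) + (-1e-33) + (1e-32) + (-1e-31) + (1e-30) + (-1e-29) + (1e-28) + (-1e-27) + (1e-26) + (-1e-25) + (1e-24) + (-1e-23) + (1e-22) + (-1e-21) + (1e-20) + (1e-18)
= 1.009090909e-18
Rounded to 6 significant figures: 1.00909e-18

1.00909e-18


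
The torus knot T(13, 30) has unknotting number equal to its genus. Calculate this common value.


For a torus knot T(p,q), both the unknotting number and genus equal (p-1)(q-1)/2.
= (13-1)(30-1)/2
= 12*29/2
= 348/2 = 174

174


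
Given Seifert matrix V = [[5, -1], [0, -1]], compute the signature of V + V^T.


Step 1: V + V^T = [[10, -1], [-1, -2]]
Step 2: trace = 8, det = -21
Step 3: Discriminant = 8^2 - 4*(-21) = 148
Step 4: Eigenvalues: 10.0828, -2.08276
Step 5: Signature = (# positive eigenvalues) - (# negative eigenvalues) = 0

0


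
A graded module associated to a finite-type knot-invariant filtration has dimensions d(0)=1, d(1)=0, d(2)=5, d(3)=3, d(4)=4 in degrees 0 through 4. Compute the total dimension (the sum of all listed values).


Total dimension = d(0) + d(1) + ... + d(4)
= 1 + 0 + 5 + 3 + 4
= 13

13


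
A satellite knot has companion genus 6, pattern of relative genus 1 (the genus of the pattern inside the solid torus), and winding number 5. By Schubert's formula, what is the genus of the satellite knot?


Schubert: g(satellite) = g_rel(pattern) + |winding| * g(companion),
where g_rel(pattern) is the genus of the pattern relative to the solid torus.
= 1 + 5 * 6
= 1 + 30 = 31

31


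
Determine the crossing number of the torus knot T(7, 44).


For a torus knot T(p, q) with gcd(p,q)=1,
the crossing number is min(p*(q-1), q*(p-1)).
p*(q-1) = 7*43 = 301
q*(p-1) = 44*6 = 264
min(301, 264) = 264

264


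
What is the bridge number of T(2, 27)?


The bridge number of T(p,q) is min(p,q).
min(2, 27) = 2

2


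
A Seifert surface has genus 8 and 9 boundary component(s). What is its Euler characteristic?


chi = 2 - 2g - b
= 2 - 2*8 - 9
= 2 - 16 - 9 = -23

-23


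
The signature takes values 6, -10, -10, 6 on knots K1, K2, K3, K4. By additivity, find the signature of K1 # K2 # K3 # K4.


The signature is additive under connected sum.
signature(K1 # K2 # K3 # K4) = (6) + (-10) + (-10) + (6)
= -8

-8


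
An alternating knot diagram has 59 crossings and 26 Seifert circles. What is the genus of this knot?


For alternating knots, g = (c - s + 1)/2.
= (59 - 26 + 1)/2
= 34/2 = 17

17


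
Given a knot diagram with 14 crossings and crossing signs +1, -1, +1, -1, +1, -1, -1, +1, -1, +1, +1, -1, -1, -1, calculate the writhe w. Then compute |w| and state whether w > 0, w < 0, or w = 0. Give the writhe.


Step 1: Count positive crossings (+1).
Positive crossings: 6
Step 2: Count negative crossings (-1).
Negative crossings: 8
Step 3: Writhe = (positive) - (negative)
w = 6 - 8 = -2
Step 4: |w| = 2, and w is negative

-2


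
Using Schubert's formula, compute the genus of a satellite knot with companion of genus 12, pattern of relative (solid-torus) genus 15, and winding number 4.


Schubert: g(satellite) = g_rel(pattern) + |winding| * g(companion),
where g_rel(pattern) is the genus of the pattern relative to the solid torus.
= 15 + 4 * 12
= 15 + 48 = 63

63


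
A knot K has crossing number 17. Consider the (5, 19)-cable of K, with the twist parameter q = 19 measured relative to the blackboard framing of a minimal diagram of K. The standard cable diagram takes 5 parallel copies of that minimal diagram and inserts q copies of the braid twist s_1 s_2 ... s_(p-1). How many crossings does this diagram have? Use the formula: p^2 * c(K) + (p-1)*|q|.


Step 1: Each of the c(K) crossings of the companion diagram becomes p*p = p^2 crossings among the p parallel strands, and each of the |q| twists s_1 s_2 ... s_(p-1) adds (p-1) crossings.
  Crossings = p^2 * c(K) + (p-1)*|q|
Step 2: = 5^2 * 17 + (5-1)*19
Step 3: = 25*17 + 4*19
Step 4: = 425 + 76 = 501

501


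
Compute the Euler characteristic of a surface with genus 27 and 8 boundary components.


chi = 2 - 2g - b
= 2 - 2*27 - 8
= 2 - 54 - 8 = -60

-60


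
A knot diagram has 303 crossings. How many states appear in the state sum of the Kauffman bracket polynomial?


Each crossing contributes 2 choices (A-smoothing or B-smoothing).
Total states = 2^303 = 16296287810675888690147565507275025288411747149327490005089123594835050398106693649467179008

16296287810675888690147565507275025288411747149327490005089123594835050398106693649467179008


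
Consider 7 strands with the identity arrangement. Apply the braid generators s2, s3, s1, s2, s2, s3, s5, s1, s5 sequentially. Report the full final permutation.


Starting with identity [1, 2, 3, 4, 5, 6, 7].
Apply generators in sequence:
  After s2: [1, 3, 2, 4, 5, 6, 7]
  After s3: [1, 3, 4, 2, 5, 6, 7]
  After s1: [3, 1, 4, 2, 5, 6, 7]
  After s2: [3, 4, 1, 2, 5, 6, 7]
  After s2: [3, 1, 4, 2, 5, 6, 7]
  After s3: [3, 1, 2, 4, 5, 6, 7]
  After s5: [3, 1, 2, 4, 6, 5, 7]
  After s1: [1, 3, 2, 4, 6, 5, 7]
  After s5: [1, 3, 2, 4, 5, 6, 7]
Final permutation: [1, 3, 2, 4, 5, 6, 7]

[1, 3, 2, 4, 5, 6, 7]


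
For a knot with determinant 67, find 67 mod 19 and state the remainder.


Step 1: A knot is p-colorable if and only if p divides its determinant.
Step 2: Compute 67 mod 19.
67 = 3 * 19 + 10
Step 3: 67 mod 19 = 10
Step 4: The knot is 19-colorable: no

10


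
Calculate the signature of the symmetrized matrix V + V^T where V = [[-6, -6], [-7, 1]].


Step 1: V + V^T = [[-12, -13], [-13, 2]]
Step 2: trace = -10, det = -193
Step 3: Discriminant = (-10)^2 - 4*(-193) = 872
Step 4: Eigenvalues: 9.76482, -19.7648
Step 5: Signature = (# positive eigenvalues) - (# negative eigenvalues) = 0

0


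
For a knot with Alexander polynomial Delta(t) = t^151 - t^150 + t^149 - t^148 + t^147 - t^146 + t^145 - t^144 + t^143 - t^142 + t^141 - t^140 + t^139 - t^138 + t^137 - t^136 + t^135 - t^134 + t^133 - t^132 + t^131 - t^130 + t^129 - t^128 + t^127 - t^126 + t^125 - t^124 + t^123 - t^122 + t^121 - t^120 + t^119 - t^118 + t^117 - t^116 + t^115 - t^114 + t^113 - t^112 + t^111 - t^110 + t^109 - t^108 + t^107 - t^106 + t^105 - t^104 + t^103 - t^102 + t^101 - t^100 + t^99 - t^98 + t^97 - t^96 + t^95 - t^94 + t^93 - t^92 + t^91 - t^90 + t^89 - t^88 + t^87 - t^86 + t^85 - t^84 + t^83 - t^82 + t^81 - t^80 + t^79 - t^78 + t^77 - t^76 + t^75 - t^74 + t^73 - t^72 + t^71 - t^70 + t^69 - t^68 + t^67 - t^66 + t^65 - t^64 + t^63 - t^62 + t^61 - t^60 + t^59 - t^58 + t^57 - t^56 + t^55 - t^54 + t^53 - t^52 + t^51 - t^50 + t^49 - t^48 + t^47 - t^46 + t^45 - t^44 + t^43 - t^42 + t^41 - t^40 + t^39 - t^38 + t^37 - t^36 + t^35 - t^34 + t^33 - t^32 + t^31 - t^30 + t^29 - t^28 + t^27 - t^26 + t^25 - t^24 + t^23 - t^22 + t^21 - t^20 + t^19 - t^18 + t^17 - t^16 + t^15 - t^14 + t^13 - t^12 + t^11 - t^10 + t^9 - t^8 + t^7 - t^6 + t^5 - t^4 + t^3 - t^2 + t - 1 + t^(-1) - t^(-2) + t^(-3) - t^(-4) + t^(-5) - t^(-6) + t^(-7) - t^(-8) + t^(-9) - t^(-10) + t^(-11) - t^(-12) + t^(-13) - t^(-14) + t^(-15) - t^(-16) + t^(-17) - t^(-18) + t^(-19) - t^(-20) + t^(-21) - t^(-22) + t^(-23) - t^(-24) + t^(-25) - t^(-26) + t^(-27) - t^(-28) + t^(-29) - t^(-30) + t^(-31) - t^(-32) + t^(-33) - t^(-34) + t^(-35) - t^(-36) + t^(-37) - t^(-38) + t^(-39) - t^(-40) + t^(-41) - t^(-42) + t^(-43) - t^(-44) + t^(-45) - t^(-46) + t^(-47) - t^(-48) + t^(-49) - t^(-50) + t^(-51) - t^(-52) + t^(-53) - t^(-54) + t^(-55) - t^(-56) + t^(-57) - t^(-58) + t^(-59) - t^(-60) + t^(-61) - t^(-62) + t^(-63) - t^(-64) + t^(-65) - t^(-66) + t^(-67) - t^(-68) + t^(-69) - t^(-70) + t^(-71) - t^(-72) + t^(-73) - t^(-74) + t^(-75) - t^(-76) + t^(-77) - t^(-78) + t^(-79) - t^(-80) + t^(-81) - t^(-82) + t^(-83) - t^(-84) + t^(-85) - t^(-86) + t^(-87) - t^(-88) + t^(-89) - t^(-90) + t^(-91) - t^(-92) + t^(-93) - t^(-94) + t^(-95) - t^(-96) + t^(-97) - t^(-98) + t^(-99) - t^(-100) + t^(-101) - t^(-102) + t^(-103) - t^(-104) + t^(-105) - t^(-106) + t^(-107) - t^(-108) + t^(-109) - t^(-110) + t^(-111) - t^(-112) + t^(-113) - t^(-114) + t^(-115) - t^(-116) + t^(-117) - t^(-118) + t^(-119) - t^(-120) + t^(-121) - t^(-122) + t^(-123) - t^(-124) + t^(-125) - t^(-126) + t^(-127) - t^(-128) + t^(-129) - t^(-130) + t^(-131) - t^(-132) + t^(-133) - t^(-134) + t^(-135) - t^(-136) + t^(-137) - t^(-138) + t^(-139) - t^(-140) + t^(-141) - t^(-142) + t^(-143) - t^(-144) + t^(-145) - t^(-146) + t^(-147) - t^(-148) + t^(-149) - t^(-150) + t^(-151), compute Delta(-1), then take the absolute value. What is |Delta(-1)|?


Step 1: The polynomial has 303 terms with alternating signs, exponents from 151 down to -151.
Step 2: Substitute t = -1. The i-th term has coefficient (-1)^i and exponent (m-i),
  so its value is (-1)^i * (-1)^(m-i) = (-1)^m = -1 for every i.
Step 3: All 303 terms equal -1, so Delta(-1) = 303 * (-1) = -303
Step 4: |Delta(-1)| = 303

303


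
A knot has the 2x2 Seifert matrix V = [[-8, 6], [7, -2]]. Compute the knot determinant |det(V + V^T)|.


Step 1: Form V + V^T where V = [[-8, 6], [7, -2]]
  V^T = [[-8, 7], [6, -2]]
  V + V^T = [[-16, 13], [13, -4]]
Step 2: det(V + V^T) = (-16)*(-4) - 13*13
  = 64 - 169 = -105
Step 3: Knot determinant = |det(V + V^T)| = |-105| = 105

105


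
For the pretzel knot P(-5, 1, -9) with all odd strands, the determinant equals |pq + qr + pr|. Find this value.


Step 1: Compute pq + qr + pr.
pq = (-5)*1 = -5
qr = 1*(-9) = -9
pr = (-5)*(-9) = 45
pq + qr + pr = -5 + (-9) + 45 = 31
Step 2: Take absolute value.
det(P(-5,1,-9)) = |31| = 31

31


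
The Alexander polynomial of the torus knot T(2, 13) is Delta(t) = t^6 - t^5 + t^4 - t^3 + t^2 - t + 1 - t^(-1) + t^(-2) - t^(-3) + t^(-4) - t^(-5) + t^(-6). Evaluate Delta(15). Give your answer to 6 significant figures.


Substituting t = 15 into Delta(t) = t^6 - t^5 + t^4 - t^3 + t^2 - t + 1 - t^(-1) + t^(-2) - t^(-3) + t^(-4) - t^(-5) + t^(-6):
Term values: (11390625) + (-759375) + (50625) + (-3375) + (225) + (-15) + (1) + (-0.0666667) + (0.00444444) + (-0.000296296) + (1.97531e-05) + (-1.31687e-06) + (8.77915e-08)
Sum = 10678710.94
Rounded to 6 significant figures: 1.06787e+07

1.06787e+07


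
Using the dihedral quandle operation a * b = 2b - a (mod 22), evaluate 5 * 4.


5 * 4 = 2*4 - 5 mod 22
= 8 - 5 mod 22
= 3 mod 22 = 3

3


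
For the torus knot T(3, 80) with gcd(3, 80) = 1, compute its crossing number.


For a torus knot T(p, q) with gcd(p,q)=1,
the crossing number is min(p*(q-1), q*(p-1)).
p*(q-1) = 3*79 = 237
q*(p-1) = 80*2 = 160
min(237, 160) = 160

160


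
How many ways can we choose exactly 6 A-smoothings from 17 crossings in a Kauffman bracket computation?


We choose which 6 of 17 crossings get A-smoothings.
C(17, 6) = 17! / (6! * 11!)
= 12376

12376


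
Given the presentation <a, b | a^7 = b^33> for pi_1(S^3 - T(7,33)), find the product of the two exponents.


The relation is a^7 = b^33.
Product of exponents = 7 * 33
= 231

231


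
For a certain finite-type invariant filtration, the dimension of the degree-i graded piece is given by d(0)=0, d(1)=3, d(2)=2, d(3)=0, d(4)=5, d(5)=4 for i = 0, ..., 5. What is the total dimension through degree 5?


Total dimension = d(0) + d(1) + ... + d(5)
= 0 + 3 + 2 + 0 + 5 + 4
= 14

14


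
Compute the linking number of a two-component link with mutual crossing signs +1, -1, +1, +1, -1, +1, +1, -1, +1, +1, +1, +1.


Step 1: Count positive crossings: 9
Step 2: Count negative crossings: 3
Step 3: Sum of signs = 9 - 3 = 6
Step 4: Linking number = sum/2 = 6/2 = 3

3


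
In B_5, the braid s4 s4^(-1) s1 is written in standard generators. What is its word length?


The word length counts the number of generators (including inverses).
Listing each generator: s4, s4^(-1), s1
There are 3 generators in this braid word.

3


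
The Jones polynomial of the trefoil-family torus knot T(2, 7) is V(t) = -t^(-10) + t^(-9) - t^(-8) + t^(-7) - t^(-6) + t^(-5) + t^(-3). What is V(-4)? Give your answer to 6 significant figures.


Substituting t = -4 into V(t) = -t^(-10) + t^(-9) - t^(-8) + t^(-7) - t^(-6) + t^(-5) + t^(-3):
  (-)t^(-10) = -9.53674e-07
  (+)t^(-9) = -3.8147e-06
  (-)t^(-8) = -1.52588e-05
  (+)t^(-7) = -6.10352e-05
  (-)t^(-6) = -0.000244141
  (+)t^(-5) = -0.000976562
  (+)t^(-3) = -0.015625
Sum = (-9.53674e-07) + (-3.8147e-06) + (-1.52588e-05) + (-6.10352e-05) + (-0.000244141) + (-0.000976562) + (-0.015625)
= -0.01692676544
Rounded to 6 significant figures: -0.0169268

-0.0169268


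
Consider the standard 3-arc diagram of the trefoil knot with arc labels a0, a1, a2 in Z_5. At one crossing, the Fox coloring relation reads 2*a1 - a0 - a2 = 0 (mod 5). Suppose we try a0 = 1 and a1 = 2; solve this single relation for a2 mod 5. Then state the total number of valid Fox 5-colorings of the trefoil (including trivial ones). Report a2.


Step 1: Apply the given crossing relation 2*a1 - a0 - a2 = 0 (mod 5).
  a2 = 2*a1 - a0 mod 5
  a2 = 2*2 - 1 mod 5
  a2 = 4 - 1 mod 5
  a2 = 3 mod 5 = 3
Step 2: The trefoil has determinant 3.
  Number of Fox p-colorings (p prime) is p^2 if p = 3, else p.
  Since 5 does not divide 3, only trivial (constant) colorings exist.
  (So the trial a0 = 1, a1 = 2 with a0 != a1 does NOT extend to a valid coloring of the whole trefoil: the other two crossing relations require 3*(a1 - a0) = 0 (mod 5), which fails.)
  Total colorings = 5
Step 3: a2 = 3, total Fox 5-colorings = 5

3


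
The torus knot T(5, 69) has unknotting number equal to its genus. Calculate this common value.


For a torus knot T(p,q), both the unknotting number and genus equal (p-1)(q-1)/2.
= (5-1)(69-1)/2
= 4*68/2
= 272/2 = 136

136


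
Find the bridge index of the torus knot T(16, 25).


The bridge number of T(p,q) is min(p,q).
min(16, 25) = 16

16


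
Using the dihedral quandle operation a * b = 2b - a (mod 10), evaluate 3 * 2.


3 * 2 = 2*2 - 3 mod 10
= 4 - 3 mod 10
= 1 mod 10 = 1

1


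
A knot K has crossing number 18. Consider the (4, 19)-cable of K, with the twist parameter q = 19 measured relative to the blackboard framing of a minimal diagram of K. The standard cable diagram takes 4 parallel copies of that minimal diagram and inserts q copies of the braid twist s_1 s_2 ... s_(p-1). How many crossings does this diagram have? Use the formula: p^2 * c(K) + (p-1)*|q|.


Step 1: Each of the c(K) crossings of the companion diagram becomes p*p = p^2 crossings among the p parallel strands, and each of the |q| twists s_1 s_2 ... s_(p-1) adds (p-1) crossings.
  Crossings = p^2 * c(K) + (p-1)*|q|
Step 2: = 4^2 * 18 + (4-1)*19
Step 3: = 16*18 + 3*19
Step 4: = 288 + 57 = 345

345


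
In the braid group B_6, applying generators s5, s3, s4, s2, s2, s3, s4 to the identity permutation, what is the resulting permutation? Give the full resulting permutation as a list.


Starting with identity [1, 2, 3, 4, 5, 6].
Apply generators in sequence:
  After s5: [1, 2, 3, 4, 6, 5]
  After s3: [1, 2, 4, 3, 6, 5]
  After s4: [1, 2, 4, 6, 3, 5]
  After s2: [1, 4, 2, 6, 3, 5]
  After s2: [1, 2, 4, 6, 3, 5]
  After s3: [1, 2, 6, 4, 3, 5]
  After s4: [1, 2, 6, 3, 4, 5]
Final permutation: [1, 2, 6, 3, 4, 5]

[1, 2, 6, 3, 4, 5]


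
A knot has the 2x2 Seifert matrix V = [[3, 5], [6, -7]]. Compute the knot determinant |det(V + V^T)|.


Step 1: Form V + V^T where V = [[3, 5], [6, -7]]
  V^T = [[3, 6], [5, -7]]
  V + V^T = [[6, 11], [11, -14]]
Step 2: det(V + V^T) = 6*(-14) - 11*11
  = -84 - 121 = -205
Step 3: Knot determinant = |det(V + V^T)| = |-205| = 205

205
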